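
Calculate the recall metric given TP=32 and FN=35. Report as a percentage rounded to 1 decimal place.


Recall = TP / (TP + FN) * 100
= 32 / (32 + 35)
= 32 / 67
= 0.4776
= 47.8%

47.8


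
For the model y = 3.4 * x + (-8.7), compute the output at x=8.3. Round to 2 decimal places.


y = 3.4 * 8.3 + (-8.7)
= 28.22 + (-8.7)
= 19.52

19.52


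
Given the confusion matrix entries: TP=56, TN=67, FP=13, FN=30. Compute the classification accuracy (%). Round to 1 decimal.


Accuracy = (TP + TN) / (TP + TN + FP + FN) * 100
= (56 + 67) / (56 + 67 + 13 + 30)
= 123 / 166
= 0.741
= 74.1%

74.1


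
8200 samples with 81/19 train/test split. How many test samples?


Train samples = 8200 * 81% = 6642
Test samples = 8200 - 6642
= 1558

1558


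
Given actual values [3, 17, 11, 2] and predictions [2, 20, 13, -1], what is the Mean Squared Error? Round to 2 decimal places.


Differences: [1, -3, -2, 3]
Squared errors: [1, 9, 4, 9]
Sum of squared errors = 23
MSE = 23 / 4 = 5.75

5.75


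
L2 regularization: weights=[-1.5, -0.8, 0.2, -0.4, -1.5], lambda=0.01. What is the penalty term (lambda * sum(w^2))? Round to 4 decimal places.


Squaring each weight:
(-1.5)^2 = 2.25
(-0.8)^2 = 0.64
0.2^2 = 0.04
(-0.4)^2 = 0.16
(-1.5)^2 = 2.25
Sum of squares = 5.34
Penalty = 0.01 * 5.34 = 0.0534

0.0534


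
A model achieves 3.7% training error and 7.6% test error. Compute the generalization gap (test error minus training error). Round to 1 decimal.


Generalization gap = test_error - train_error
= 7.6 - 3.7
= 3.9%
A moderate gap.

3.9


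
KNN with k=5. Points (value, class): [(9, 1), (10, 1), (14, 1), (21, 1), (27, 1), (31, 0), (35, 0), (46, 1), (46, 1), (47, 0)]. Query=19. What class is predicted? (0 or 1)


Distances from query 19:
Point 21 (class 1): distance = 2
Point 14 (class 1): distance = 5
Point 27 (class 1): distance = 8
Point 10 (class 1): distance = 9
Point 9 (class 1): distance = 10
K=5 nearest neighbors: classes = [1, 1, 1, 1, 1]
Votes for class 1: 5 / 5
Majority vote => class 1

1


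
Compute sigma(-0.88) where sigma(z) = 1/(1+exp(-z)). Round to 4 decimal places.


sigmoid(z) = 1 / (1 + exp(-z))
exp(-(-0.88)) = exp(0.88) = 2.4109
1 + 2.4109 = 3.4109
1 / 3.4109 = 0.2932

0.2932


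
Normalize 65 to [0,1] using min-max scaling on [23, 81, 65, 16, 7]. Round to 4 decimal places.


Min = 7, Max = 81
Range = 81 - 7 = 74
Scaled = (x - min) / (max - min)
= (65 - 7) / 74
= 58 / 74
= 0.7838

0.7838


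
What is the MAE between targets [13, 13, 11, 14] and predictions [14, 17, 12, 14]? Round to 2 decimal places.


Absolute errors: [1, 4, 1, 0]
Sum of absolute errors = 6
MAE = 6 / 4 = 1.50

1.50


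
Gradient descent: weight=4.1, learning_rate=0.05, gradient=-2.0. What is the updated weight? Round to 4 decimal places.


w_new = w_old - lr * gradient
= 4.1 - 0.05 * -2.0
= 4.1 - (-0.1)
= 4.2000

4.2000


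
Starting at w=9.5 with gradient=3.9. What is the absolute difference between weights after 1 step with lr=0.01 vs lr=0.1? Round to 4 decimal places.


With lr=0.01: w_new = 9.5 - 0.01 * 3.9 = 9.461
With lr=0.1: w_new = 9.5 - 0.1 * 3.9 = 9.11
Absolute difference = |9.461 - 9.11|
= 0.3510

0.3510


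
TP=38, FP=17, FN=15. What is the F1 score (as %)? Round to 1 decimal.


Precision = TP / (TP + FP) = 38 / 55 = 0.6909
Recall = TP / (TP + FN) = 38 / 53 = 0.717
F1 = 2 * P * R / (P + R)
= 2 * 0.6909 * 0.717 / (0.6909 + 0.717)
= 0.9907 / 1.4079
= 0.7037
As percentage: 70.4%

70.4


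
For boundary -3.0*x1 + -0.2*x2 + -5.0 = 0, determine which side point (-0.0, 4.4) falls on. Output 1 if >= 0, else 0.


Compute -3.0 * -0.0 + -0.2 * 4.4 + -5.0
= 0.0 + -0.88 + -5.0
= -5.88
Since -5.88 < 0, the point is on the negative side.

0


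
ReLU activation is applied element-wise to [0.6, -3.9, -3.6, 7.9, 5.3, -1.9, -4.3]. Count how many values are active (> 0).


ReLU(x) = max(0, x) for each element:
ReLU(0.6) = 0.6
ReLU(-3.9) = 0
ReLU(-3.6) = 0
ReLU(7.9) = 7.9
ReLU(5.3) = 5.3
ReLU(-1.9) = 0
ReLU(-4.3) = 0
Active neurons (>0): 3

3


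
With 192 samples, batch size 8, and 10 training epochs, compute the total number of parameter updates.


Iterations per epoch = 192 / 8 = 24
Total updates = iterations_per_epoch * epochs
= 24 * 10
= 240

240


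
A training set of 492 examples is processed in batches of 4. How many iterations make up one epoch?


Iterations per epoch = dataset_size / batch_size
= 492 / 4
= 123

123


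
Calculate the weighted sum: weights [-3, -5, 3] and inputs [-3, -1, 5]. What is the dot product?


Element-wise products:
-3 * -3 = 9
-5 * -1 = 5
3 * 5 = 15
Sum = 9 + 5 + 15
= 29

29


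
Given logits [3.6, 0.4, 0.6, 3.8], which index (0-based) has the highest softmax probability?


Softmax is a monotonic transformation, so it preserves the argmax.
We need to find the index of the maximum logit.
Index 0: 3.6
Index 1: 0.4
Index 2: 0.6
Index 3: 3.8
Maximum logit = 3.8 at index 3

3


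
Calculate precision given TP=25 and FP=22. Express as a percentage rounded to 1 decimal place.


Precision = TP / (TP + FP) * 100
= 25 / (25 + 22)
= 25 / 47
= 0.5319
= 53.2%

53.2


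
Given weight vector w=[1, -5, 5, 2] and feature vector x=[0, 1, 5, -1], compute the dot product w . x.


Element-wise products:
1 * 0 = 0
-5 * 1 = -5
5 * 5 = 25
2 * -1 = -2
Sum = 0 + -5 + 25 + -2
= 18

18


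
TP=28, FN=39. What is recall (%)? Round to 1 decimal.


Recall = TP / (TP + FN) * 100
= 28 / (28 + 39)
= 28 / 67
= 0.4179
= 41.8%

41.8


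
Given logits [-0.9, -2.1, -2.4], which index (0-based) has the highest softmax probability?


Softmax is a monotonic transformation, so it preserves the argmax.
We need to find the index of the maximum logit.
Index 0: -0.9
Index 1: -2.1
Index 2: -2.4
Maximum logit = -0.9 at index 0

0


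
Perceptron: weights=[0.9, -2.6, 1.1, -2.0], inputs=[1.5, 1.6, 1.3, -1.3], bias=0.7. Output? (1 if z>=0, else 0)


z = w . x + b
= 0.9*1.5 + -2.6*1.6 + 1.1*1.3 + -2.0*-1.3 + 0.7
= 1.35 + -4.16 + 1.43 + 2.6 + 0.7
= 1.22 + 0.7
= 1.92
Since z = 1.92 >= 0, output = 1

1


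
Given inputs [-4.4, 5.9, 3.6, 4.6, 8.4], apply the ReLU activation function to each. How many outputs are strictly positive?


ReLU(x) = max(0, x) for each element:
ReLU(-4.4) = 0
ReLU(5.9) = 5.9
ReLU(3.6) = 3.6
ReLU(4.6) = 4.6
ReLU(8.4) = 8.4
Active neurons (>0): 4

4


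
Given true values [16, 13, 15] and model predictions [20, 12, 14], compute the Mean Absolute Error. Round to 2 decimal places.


Absolute errors: [4, 1, 1]
Sum of absolute errors = 6
MAE = 6 / 3 = 2.00

2.00


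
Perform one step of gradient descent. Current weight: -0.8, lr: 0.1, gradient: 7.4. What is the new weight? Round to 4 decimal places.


w_new = w_old - lr * gradient
= -0.8 - 0.1 * 7.4
= -0.8 - (0.74)
= -1.5400

-1.5400


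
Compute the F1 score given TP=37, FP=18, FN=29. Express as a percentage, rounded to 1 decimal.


Precision = TP / (TP + FP) = 37 / 55 = 0.6727
Recall = TP / (TP + FN) = 37 / 66 = 0.5606
F1 = 2 * P * R / (P + R)
= 2 * 0.6727 * 0.5606 / (0.6727 + 0.5606)
= 0.7543 / 1.2333
= 0.6116
As percentage: 61.2%

61.2


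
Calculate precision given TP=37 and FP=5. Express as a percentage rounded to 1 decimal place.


Precision = TP / (TP + FP) * 100
= 37 / (37 + 5)
= 37 / 42
= 0.881
= 88.1%

88.1


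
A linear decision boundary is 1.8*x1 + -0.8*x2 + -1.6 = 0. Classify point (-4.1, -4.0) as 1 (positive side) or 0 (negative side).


Compute 1.8 * -4.1 + -0.8 * -4.0 + -1.6
= -7.38 + 3.2 + -1.6
= -5.78
Since -5.78 < 0, the point is on the negative side.

0


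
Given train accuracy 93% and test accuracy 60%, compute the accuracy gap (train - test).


Gap = train_accuracy - test_accuracy
= 93 - 60
= 33%
This large gap strongly indicates overfitting.

33


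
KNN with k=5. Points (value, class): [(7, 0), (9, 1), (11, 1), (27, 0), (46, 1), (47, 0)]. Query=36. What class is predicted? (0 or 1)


Distances from query 36:
Point 27 (class 0): distance = 9
Point 46 (class 1): distance = 10
Point 47 (class 0): distance = 11
Point 11 (class 1): distance = 25
Point 9 (class 1): distance = 27
K=5 nearest neighbors: classes = [0, 1, 0, 1, 1]
Votes for class 1: 3 / 5
Majority vote => class 1

1


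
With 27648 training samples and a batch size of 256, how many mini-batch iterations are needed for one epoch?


Iterations per epoch = dataset_size / batch_size
= 27648 / 256
= 108

108


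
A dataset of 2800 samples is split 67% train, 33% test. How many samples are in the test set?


Train samples = 2800 * 67% = 1876
Test samples = 2800 - 1876
= 924

924


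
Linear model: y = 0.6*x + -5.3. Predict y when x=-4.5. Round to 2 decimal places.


y = 0.6 * -4.5 + (-5.3)
= -2.7 + (-5.3)
= -8.00

-8.00


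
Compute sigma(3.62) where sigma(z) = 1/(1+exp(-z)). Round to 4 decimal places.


sigmoid(z) = 1 / (1 + exp(-z))
exp(-(3.62)) = exp(-3.62) = 0.0268
1 + 0.0268 = 1.0268
1 / 1.0268 = 0.9739

0.9739


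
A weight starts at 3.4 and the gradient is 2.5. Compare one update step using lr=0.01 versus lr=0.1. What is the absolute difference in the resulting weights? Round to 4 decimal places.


With lr=0.01: w_new = 3.4 - 0.01 * 2.5 = 3.375
With lr=0.1: w_new = 3.4 - 0.1 * 2.5 = 3.15
Absolute difference = |3.375 - 3.15|
= 0.2250

0.2250


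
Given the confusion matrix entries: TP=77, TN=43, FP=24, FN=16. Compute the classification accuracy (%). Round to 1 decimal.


Accuracy = (TP + TN) / (TP + TN + FP + FN) * 100
= (77 + 43) / (77 + 43 + 24 + 16)
= 120 / 160
= 0.75
= 75.0%

75.0


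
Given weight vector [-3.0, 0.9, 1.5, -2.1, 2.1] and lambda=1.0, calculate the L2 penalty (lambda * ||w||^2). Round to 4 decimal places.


Squaring each weight:
(-3.0)^2 = 9.0
0.9^2 = 0.81
1.5^2 = 2.25
(-2.1)^2 = 4.41
2.1^2 = 4.41
Sum of squares = 20.88
Penalty = 1.0 * 20.88 = 20.8800

20.8800


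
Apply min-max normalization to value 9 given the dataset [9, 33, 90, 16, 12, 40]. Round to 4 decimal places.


Min = 9, Max = 90
Range = 90 - 9 = 81
Scaled = (x - min) / (max - min)
= (9 - 9) / 81
= 0 / 81
= 0.0000

0.0000


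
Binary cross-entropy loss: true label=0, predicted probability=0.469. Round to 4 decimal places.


For y=0: Loss = -log(1-p)
= -log(1 - 0.469)
= -log(0.531)
= -(-0.633)
= 0.6330

0.6330


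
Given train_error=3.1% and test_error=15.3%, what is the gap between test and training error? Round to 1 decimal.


Generalization gap = test_error - train_error
= 15.3 - 3.1
= 12.2%
A large gap suggests overfitting.

12.2


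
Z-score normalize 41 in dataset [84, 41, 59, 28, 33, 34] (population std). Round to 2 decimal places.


Mean = (84 + 41 + 59 + 28 + 33 + 34) / 6 = 46.5
Variance = sum((x_i - mean)^2) / n = 378.9167
Std = sqrt(378.9167) = 19.4658
Z = (x - mean) / std
= (41 - 46.5) / 19.4658
= -5.5 / 19.4658
= -0.28

-0.28


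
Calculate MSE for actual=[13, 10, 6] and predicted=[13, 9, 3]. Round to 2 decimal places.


Differences: [0, 1, 3]
Squared errors: [0, 1, 9]
Sum of squared errors = 10
MSE = 10 / 3 = 3.33

3.33


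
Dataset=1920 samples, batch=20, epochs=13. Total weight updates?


Iterations per epoch = 1920 / 20 = 96
Total updates = iterations_per_epoch * epochs
= 96 * 13
= 1248

1248


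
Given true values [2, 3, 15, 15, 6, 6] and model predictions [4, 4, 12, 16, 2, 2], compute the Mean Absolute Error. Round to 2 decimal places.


Absolute errors: [2, 1, 3, 1, 4, 4]
Sum of absolute errors = 15
MAE = 15 / 6 = 2.50

2.50


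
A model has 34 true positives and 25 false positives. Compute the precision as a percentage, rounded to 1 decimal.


Precision = TP / (TP + FP) * 100
= 34 / (34 + 25)
= 34 / 59
= 0.5763
= 57.6%

57.6


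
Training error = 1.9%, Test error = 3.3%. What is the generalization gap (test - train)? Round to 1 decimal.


Generalization gap = test_error - train_error
= 3.3 - 1.9
= 1.4%
A small gap suggests good generalization.

1.4


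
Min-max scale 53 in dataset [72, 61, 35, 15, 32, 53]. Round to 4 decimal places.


Min = 15, Max = 72
Range = 72 - 15 = 57
Scaled = (x - min) / (max - min)
= (53 - 15) / 57
= 38 / 57
= 0.6667

0.6667


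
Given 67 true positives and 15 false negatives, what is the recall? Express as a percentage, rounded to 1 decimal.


Recall = TP / (TP + FN) * 100
= 67 / (67 + 15)
= 67 / 82
= 0.8171
= 81.7%

81.7


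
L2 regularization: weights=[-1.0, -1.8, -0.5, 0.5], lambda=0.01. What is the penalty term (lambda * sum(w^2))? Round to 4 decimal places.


Squaring each weight:
(-1.0)^2 = 1.0
(-1.8)^2 = 3.24
(-0.5)^2 = 0.25
0.5^2 = 0.25
Sum of squares = 4.74
Penalty = 0.01 * 4.74 = 0.0474

0.0474


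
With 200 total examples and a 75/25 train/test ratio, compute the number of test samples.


Train samples = 200 * 75% = 150
Test samples = 200 - 150
= 50

50


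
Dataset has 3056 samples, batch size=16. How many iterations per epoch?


Iterations per epoch = dataset_size / batch_size
= 3056 / 16
= 191

191


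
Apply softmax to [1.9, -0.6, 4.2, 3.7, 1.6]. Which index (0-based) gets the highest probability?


Softmax is a monotonic transformation, so it preserves the argmax.
We need to find the index of the maximum logit.
Index 0: 1.9
Index 1: -0.6
Index 2: 4.2
Index 3: 3.7
Index 4: 1.6
Maximum logit = 4.2 at index 2

2


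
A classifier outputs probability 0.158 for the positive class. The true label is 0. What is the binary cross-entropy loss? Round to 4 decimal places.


For y=0: Loss = -log(1-p)
= -log(1 - 0.158)
= -log(0.842)
= -(-0.172)
= 0.1720

0.1720


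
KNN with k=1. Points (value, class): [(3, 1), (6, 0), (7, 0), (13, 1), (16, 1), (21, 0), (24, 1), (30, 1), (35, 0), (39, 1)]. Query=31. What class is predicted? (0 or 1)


Distances from query 31:
Point 30 (class 1): distance = 1
K=1 nearest neighbors: classes = [1]
Votes for class 1: 1 / 1
Majority vote => class 1

1


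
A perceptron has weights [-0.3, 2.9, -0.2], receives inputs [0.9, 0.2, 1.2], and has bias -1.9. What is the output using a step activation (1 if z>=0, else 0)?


z = w . x + b
= -0.3*0.9 + 2.9*0.2 + -0.2*1.2 + -1.9
= -0.27 + 0.58 + -0.24 + -1.9
= 0.07 + -1.9
= -1.83
Since z = -1.83 < 0, output = 0

0


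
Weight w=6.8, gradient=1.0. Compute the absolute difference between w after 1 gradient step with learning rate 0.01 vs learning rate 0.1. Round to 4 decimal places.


With lr=0.01: w_new = 6.8 - 0.01 * 1.0 = 6.79
With lr=0.1: w_new = 6.8 - 0.1 * 1.0 = 6.7
Absolute difference = |6.79 - 6.7|
= 0.0900

0.0900


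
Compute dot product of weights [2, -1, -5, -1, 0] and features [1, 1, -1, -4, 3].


Element-wise products:
2 * 1 = 2
-1 * 1 = -1
-5 * -1 = 5
-1 * -4 = 4
0 * 3 = 0
Sum = 2 + -1 + 5 + 4 + 0
= 10

10


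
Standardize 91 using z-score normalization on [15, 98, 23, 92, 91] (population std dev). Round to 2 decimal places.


Mean = (15 + 98 + 23 + 92 + 91) / 5 = 63.8
Variance = sum((x_i - mean)^2) / n = 1350.16
Std = sqrt(1350.16) = 36.7445
Z = (x - mean) / std
= (91 - 63.8) / 36.7445
= 27.2 / 36.7445
= 0.74

0.74


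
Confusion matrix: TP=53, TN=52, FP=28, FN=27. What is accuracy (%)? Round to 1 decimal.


Accuracy = (TP + TN) / (TP + TN + FP + FN) * 100
= (53 + 52) / (53 + 52 + 28 + 27)
= 105 / 160
= 0.6562
= 65.6%

65.6


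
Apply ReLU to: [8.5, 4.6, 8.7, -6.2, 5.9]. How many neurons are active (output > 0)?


ReLU(x) = max(0, x) for each element:
ReLU(8.5) = 8.5
ReLU(4.6) = 4.6
ReLU(8.7) = 8.7
ReLU(-6.2) = 0
ReLU(5.9) = 5.9
Active neurons (>0): 4

4


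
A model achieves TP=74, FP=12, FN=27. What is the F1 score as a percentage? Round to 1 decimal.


Precision = TP / (TP + FP) = 74 / 86 = 0.8605
Recall = TP / (TP + FN) = 74 / 101 = 0.7327
F1 = 2 * P * R / (P + R)
= 2 * 0.8605 * 0.7327 / (0.8605 + 0.7327)
= 1.2609 / 1.5931
= 0.7914
As percentage: 79.1%

79.1


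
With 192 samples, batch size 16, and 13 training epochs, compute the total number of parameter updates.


Iterations per epoch = 192 / 16 = 12
Total updates = iterations_per_epoch * epochs
= 12 * 13
= 156

156


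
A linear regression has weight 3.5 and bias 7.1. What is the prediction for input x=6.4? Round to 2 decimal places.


y = 3.5 * 6.4 + (7.1)
= 22.4 + (7.1)
= 29.50

29.50


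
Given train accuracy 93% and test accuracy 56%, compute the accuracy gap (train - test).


Gap = train_accuracy - test_accuracy
= 93 - 56
= 37%
This large gap strongly indicates overfitting.

37


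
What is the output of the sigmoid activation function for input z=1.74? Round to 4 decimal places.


sigmoid(z) = 1 / (1 + exp(-z))
exp(-(1.74)) = exp(-1.74) = 0.1755
1 + 0.1755 = 1.1755
1 / 1.1755 = 0.8507

0.8507


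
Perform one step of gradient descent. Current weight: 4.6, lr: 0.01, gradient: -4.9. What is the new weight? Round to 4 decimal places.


w_new = w_old - lr * gradient
= 4.6 - 0.01 * -4.9
= 4.6 - (-0.049)
= 4.6490

4.6490


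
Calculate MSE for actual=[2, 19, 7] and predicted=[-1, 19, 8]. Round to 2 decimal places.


Differences: [3, 0, -1]
Squared errors: [9, 0, 1]
Sum of squared errors = 10
MSE = 10 / 3 = 3.33

3.33


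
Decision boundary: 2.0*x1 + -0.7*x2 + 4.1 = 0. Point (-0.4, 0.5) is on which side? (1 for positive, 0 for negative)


Compute 2.0 * -0.4 + -0.7 * 0.5 + 4.1
= -0.8 + -0.35 + 4.1
= 2.95
Since 2.95 >= 0, the point is on the positive side.

1


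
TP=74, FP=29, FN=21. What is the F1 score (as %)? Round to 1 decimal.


Precision = TP / (TP + FP) = 74 / 103 = 0.7184
Recall = TP / (TP + FN) = 74 / 95 = 0.7789
F1 = 2 * P * R / (P + R)
= 2 * 0.7184 * 0.7789 / (0.7184 + 0.7789)
= 1.1193 / 1.4974
= 0.7475
As percentage: 74.7%

74.7


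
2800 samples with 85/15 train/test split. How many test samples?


Train samples = 2800 * 85% = 2380
Test samples = 2800 - 2380
= 420

420


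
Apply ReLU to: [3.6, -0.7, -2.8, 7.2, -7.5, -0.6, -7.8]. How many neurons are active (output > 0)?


ReLU(x) = max(0, x) for each element:
ReLU(3.6) = 3.6
ReLU(-0.7) = 0
ReLU(-2.8) = 0
ReLU(7.2) = 7.2
ReLU(-7.5) = 0
ReLU(-0.6) = 0
ReLU(-7.8) = 0
Active neurons (>0): 2

2


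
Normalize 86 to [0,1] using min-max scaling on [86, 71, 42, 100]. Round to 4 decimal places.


Min = 42, Max = 100
Range = 100 - 42 = 58
Scaled = (x - min) / (max - min)
= (86 - 42) / 58
= 44 / 58
= 0.7586

0.7586


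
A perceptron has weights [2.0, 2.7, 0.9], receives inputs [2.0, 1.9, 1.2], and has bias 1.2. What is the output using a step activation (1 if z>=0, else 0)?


z = w . x + b
= 2.0*2.0 + 2.7*1.9 + 0.9*1.2 + 1.2
= 4.0 + 5.13 + 1.08 + 1.2
= 10.21 + 1.2
= 11.41
Since z = 11.41 >= 0, output = 1

1


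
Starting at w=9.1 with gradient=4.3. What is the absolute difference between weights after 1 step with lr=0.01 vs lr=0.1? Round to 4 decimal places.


With lr=0.01: w_new = 9.1 - 0.01 * 4.3 = 9.057
With lr=0.1: w_new = 9.1 - 0.1 * 4.3 = 8.67
Absolute difference = |9.057 - 8.67|
= 0.3870

0.3870


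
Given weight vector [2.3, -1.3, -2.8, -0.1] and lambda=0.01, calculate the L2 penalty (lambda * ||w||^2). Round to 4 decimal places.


Squaring each weight:
2.3^2 = 5.29
(-1.3)^2 = 1.69
(-2.8)^2 = 7.84
(-0.1)^2 = 0.01
Sum of squares = 14.83
Penalty = 0.01 * 14.83 = 0.1483

0.1483


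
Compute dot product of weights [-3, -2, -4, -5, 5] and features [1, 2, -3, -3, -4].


Element-wise products:
-3 * 1 = -3
-2 * 2 = -4
-4 * -3 = 12
-5 * -3 = 15
5 * -4 = -20
Sum = -3 + -4 + 12 + 15 + -20
= 0

0


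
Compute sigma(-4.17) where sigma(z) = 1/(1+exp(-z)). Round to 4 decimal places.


sigmoid(z) = 1 / (1 + exp(-z))
exp(-(-4.17)) = exp(4.17) = 64.7155
1 + 64.7155 = 65.7155
1 / 65.7155 = 0.0152

0.0152


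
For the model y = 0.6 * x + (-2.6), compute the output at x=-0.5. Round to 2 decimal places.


y = 0.6 * -0.5 + (-2.6)
= -0.3 + (-2.6)
= -2.90

-2.90


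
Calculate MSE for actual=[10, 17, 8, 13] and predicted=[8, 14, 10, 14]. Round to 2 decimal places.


Differences: [2, 3, -2, -1]
Squared errors: [4, 9, 4, 1]
Sum of squared errors = 18
MSE = 18 / 4 = 4.50

4.50


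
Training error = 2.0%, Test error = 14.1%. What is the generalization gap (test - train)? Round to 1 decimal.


Generalization gap = test_error - train_error
= 14.1 - 2.0
= 12.1%
A large gap suggests overfitting.

12.1


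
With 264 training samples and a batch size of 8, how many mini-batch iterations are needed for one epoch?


Iterations per epoch = dataset_size / batch_size
= 264 / 8
= 33

33


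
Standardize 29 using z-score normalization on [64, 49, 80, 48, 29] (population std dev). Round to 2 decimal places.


Mean = (64 + 49 + 80 + 48 + 29) / 5 = 54.0
Variance = sum((x_i - mean)^2) / n = 292.4
Std = sqrt(292.4) = 17.0997
Z = (x - mean) / std
= (29 - 54.0) / 17.0997
= -25.0 / 17.0997
= -1.46

-1.46


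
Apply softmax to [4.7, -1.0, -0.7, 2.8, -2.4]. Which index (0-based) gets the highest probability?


Softmax is a monotonic transformation, so it preserves the argmax.
We need to find the index of the maximum logit.
Index 0: 4.7
Index 1: -1.0
Index 2: -0.7
Index 3: 2.8
Index 4: -2.4
Maximum logit = 4.7 at index 0

0


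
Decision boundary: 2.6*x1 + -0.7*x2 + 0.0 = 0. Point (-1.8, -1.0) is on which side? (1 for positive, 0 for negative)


Compute 2.6 * -1.8 + -0.7 * -1.0 + 0.0
= -4.68 + 0.7 + 0.0
= -3.98
Since -3.98 < 0, the point is on the negative side.

0


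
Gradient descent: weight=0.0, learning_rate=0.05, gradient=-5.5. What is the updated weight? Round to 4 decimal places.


w_new = w_old - lr * gradient
= 0.0 - 0.05 * -5.5
= 0.0 - (-0.275)
= 0.2750

0.2750


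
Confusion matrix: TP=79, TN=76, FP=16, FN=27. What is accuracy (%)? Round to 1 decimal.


Accuracy = (TP + TN) / (TP + TN + FP + FN) * 100
= (79 + 76) / (79 + 76 + 16 + 27)
= 155 / 198
= 0.7828
= 78.3%

78.3


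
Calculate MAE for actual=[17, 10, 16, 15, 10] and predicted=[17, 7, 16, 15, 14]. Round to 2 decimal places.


Absolute errors: [0, 3, 0, 0, 4]
Sum of absolute errors = 7
MAE = 7 / 5 = 1.40

1.40


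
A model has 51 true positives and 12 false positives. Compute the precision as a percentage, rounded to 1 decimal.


Precision = TP / (TP + FP) * 100
= 51 / (51 + 12)
= 51 / 63
= 0.8095
= 81.0%

81.0


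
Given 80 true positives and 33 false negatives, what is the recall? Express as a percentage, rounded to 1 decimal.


Recall = TP / (TP + FN) * 100
= 80 / (80 + 33)
= 80 / 113
= 0.708
= 70.8%

70.8


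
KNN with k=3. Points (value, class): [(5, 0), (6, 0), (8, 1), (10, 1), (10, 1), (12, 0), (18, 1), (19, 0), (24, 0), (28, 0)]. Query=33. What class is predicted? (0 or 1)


Distances from query 33:
Point 28 (class 0): distance = 5
Point 24 (class 0): distance = 9
Point 19 (class 0): distance = 14
K=3 nearest neighbors: classes = [0, 0, 0]
Votes for class 1: 0 / 3
Majority vote => class 0

0


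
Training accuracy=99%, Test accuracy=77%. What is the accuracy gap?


Gap = train_accuracy - test_accuracy
= 99 - 77
= 22%
This large gap strongly indicates overfitting.

22


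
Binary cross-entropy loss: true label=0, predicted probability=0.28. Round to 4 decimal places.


For y=0: Loss = -log(1-p)
= -log(1 - 0.28)
= -log(0.72)
= -(-0.3285)
= 0.3285

0.3285


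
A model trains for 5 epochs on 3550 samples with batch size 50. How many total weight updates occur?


Iterations per epoch = 3550 / 50 = 71
Total updates = iterations_per_epoch * epochs
= 71 * 5
= 355

355


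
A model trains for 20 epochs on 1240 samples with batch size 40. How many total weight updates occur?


Iterations per epoch = 1240 / 40 = 31
Total updates = iterations_per_epoch * epochs
= 31 * 20
= 620

620


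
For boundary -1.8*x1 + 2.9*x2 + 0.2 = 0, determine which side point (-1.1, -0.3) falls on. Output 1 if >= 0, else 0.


Compute -1.8 * -1.1 + 2.9 * -0.3 + 0.2
= 1.98 + -0.87 + 0.2
= 1.31
Since 1.31 >= 0, the point is on the positive side.

1


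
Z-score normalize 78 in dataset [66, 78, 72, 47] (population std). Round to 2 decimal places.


Mean = (66 + 78 + 72 + 47) / 4 = 65.75
Variance = sum((x_i - mean)^2) / n = 135.1875
Std = sqrt(135.1875) = 11.627
Z = (x - mean) / std
= (78 - 65.75) / 11.627
= 12.25 / 11.627
= 1.05

1.05


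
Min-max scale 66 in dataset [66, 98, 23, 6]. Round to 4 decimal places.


Min = 6, Max = 98
Range = 98 - 6 = 92
Scaled = (x - min) / (max - min)
= (66 - 6) / 92
= 60 / 92
= 0.6522

0.6522


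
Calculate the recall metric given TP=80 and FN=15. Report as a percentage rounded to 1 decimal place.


Recall = TP / (TP + FN) * 100
= 80 / (80 + 15)
= 80 / 95
= 0.8421
= 84.2%

84.2


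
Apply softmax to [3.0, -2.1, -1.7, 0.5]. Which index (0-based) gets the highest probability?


Softmax is a monotonic transformation, so it preserves the argmax.
We need to find the index of the maximum logit.
Index 0: 3.0
Index 1: -2.1
Index 2: -1.7
Index 3: 0.5
Maximum logit = 3.0 at index 0

0


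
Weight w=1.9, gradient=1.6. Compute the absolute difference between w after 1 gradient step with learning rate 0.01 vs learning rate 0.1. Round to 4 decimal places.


With lr=0.01: w_new = 1.9 - 0.01 * 1.6 = 1.884
With lr=0.1: w_new = 1.9 - 0.1 * 1.6 = 1.74
Absolute difference = |1.884 - 1.74|
= 0.1440

0.1440


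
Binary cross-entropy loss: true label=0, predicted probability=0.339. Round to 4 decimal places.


For y=0: Loss = -log(1-p)
= -log(1 - 0.339)
= -log(0.661)
= -(-0.414)
= 0.4140

0.4140


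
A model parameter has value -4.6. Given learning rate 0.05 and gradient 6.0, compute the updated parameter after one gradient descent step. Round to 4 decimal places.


w_new = w_old - lr * gradient
= -4.6 - 0.05 * 6.0
= -4.6 - (0.3)
= -4.9000

-4.9000


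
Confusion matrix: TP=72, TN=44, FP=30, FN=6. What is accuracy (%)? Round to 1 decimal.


Accuracy = (TP + TN) / (TP + TN + FP + FN) * 100
= (72 + 44) / (72 + 44 + 30 + 6)
= 116 / 152
= 0.7632
= 76.3%

76.3


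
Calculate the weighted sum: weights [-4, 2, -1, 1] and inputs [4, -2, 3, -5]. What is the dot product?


Element-wise products:
-4 * 4 = -16
2 * -2 = -4
-1 * 3 = -3
1 * -5 = -5
Sum = -16 + -4 + -3 + -5
= -28

-28


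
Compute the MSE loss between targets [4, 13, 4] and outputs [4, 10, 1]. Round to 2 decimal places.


Differences: [0, 3, 3]
Squared errors: [0, 9, 9]
Sum of squared errors = 18
MSE = 18 / 3 = 6.00

6.00


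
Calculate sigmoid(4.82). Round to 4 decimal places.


sigmoid(z) = 1 / (1 + exp(-z))
exp(-(4.82)) = exp(-4.82) = 0.0081
1 + 0.0081 = 1.0081
1 / 1.0081 = 0.9920

0.9920


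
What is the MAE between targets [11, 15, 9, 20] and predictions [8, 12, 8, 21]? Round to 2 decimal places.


Absolute errors: [3, 3, 1, 1]
Sum of absolute errors = 8
MAE = 8 / 4 = 2.00

2.00


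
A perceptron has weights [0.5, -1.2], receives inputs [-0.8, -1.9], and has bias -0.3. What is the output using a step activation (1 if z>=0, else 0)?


z = w . x + b
= 0.5*-0.8 + -1.2*-1.9 + -0.3
= -0.4 + 2.28 + -0.3
= 1.88 + -0.3
= 1.58
Since z = 1.58 >= 0, output = 1

1


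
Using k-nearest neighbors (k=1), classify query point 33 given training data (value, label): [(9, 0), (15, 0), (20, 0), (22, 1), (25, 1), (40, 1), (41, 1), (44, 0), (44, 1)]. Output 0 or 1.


Distances from query 33:
Point 40 (class 1): distance = 7
K=1 nearest neighbors: classes = [1]
Votes for class 1: 1 / 1
Majority vote => class 1

1


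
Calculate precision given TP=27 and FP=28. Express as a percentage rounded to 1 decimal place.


Precision = TP / (TP + FP) * 100
= 27 / (27 + 28)
= 27 / 55
= 0.4909
= 49.1%

49.1


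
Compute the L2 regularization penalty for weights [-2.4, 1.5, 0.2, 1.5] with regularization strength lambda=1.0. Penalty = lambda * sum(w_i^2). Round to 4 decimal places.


Squaring each weight:
(-2.4)^2 = 5.76
1.5^2 = 2.25
0.2^2 = 0.04
1.5^2 = 2.25
Sum of squares = 10.3
Penalty = 1.0 * 10.3 = 10.3000

10.3000


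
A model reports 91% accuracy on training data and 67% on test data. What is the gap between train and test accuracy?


Gap = train_accuracy - test_accuracy
= 91 - 67
= 24%
This large gap strongly indicates overfitting.

24


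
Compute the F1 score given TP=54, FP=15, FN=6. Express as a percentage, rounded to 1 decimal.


Precision = TP / (TP + FP) = 54 / 69 = 0.7826
Recall = TP / (TP + FN) = 54 / 60 = 0.9
F1 = 2 * P * R / (P + R)
= 2 * 0.7826 * 0.9 / (0.7826 + 0.9)
= 1.4087 / 1.6826
= 0.8372
As percentage: 83.7%

83.7


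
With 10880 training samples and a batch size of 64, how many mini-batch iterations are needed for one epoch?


Iterations per epoch = dataset_size / batch_size
= 10880 / 64
= 170

170


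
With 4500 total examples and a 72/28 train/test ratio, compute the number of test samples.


Train samples = 4500 * 72% = 3240
Test samples = 4500 - 3240
= 1260

1260


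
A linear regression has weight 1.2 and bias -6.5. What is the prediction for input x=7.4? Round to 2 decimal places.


y = 1.2 * 7.4 + (-6.5)
= 8.88 + (-6.5)
= 2.38

2.38


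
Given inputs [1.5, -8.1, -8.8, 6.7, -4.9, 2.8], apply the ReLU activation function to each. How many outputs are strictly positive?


ReLU(x) = max(0, x) for each element:
ReLU(1.5) = 1.5
ReLU(-8.1) = 0
ReLU(-8.8) = 0
ReLU(6.7) = 6.7
ReLU(-4.9) = 0
ReLU(2.8) = 2.8
Active neurons (>0): 3

3


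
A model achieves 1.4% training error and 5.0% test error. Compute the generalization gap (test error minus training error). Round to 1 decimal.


Generalization gap = test_error - train_error
= 5.0 - 1.4
= 3.6%
A moderate gap.

3.6


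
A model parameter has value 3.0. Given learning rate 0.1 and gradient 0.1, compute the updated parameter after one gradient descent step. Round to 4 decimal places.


w_new = w_old - lr * gradient
= 3.0 - 0.1 * 0.1
= 3.0 - (0.01)
= 2.9900

2.9900


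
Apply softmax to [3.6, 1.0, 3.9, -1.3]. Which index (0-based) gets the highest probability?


Softmax is a monotonic transformation, so it preserves the argmax.
We need to find the index of the maximum logit.
Index 0: 3.6
Index 1: 1.0
Index 2: 3.9
Index 3: -1.3
Maximum logit = 3.9 at index 2

2


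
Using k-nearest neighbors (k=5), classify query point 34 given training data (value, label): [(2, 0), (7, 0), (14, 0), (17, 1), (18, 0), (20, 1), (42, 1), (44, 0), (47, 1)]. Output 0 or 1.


Distances from query 34:
Point 42 (class 1): distance = 8
Point 44 (class 0): distance = 10
Point 47 (class 1): distance = 13
Point 20 (class 1): distance = 14
Point 18 (class 0): distance = 16
K=5 nearest neighbors: classes = [1, 0, 1, 1, 0]
Votes for class 1: 3 / 5
Majority vote => class 1

1


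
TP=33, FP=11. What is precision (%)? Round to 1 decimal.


Precision = TP / (TP + FP) * 100
= 33 / (33 + 11)
= 33 / 44
= 0.75
= 75.0%

75.0


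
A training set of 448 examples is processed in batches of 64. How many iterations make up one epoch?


Iterations per epoch = dataset_size / batch_size
= 448 / 64
= 7

7


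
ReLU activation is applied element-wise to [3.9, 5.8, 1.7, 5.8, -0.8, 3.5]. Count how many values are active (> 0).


ReLU(x) = max(0, x) for each element:
ReLU(3.9) = 3.9
ReLU(5.8) = 5.8
ReLU(1.7) = 1.7
ReLU(5.8) = 5.8
ReLU(-0.8) = 0
ReLU(3.5) = 3.5
Active neurons (>0): 5

5


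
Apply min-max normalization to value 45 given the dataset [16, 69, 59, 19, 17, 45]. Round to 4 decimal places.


Min = 16, Max = 69
Range = 69 - 16 = 53
Scaled = (x - min) / (max - min)
= (45 - 16) / 53
= 29 / 53
= 0.5472

0.5472


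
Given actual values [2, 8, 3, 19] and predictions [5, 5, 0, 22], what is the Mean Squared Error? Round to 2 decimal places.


Differences: [-3, 3, 3, -3]
Squared errors: [9, 9, 9, 9]
Sum of squared errors = 36
MSE = 36 / 4 = 9.00

9.00


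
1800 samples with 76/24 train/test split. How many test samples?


Train samples = 1800 * 76% = 1368
Test samples = 1800 - 1368
= 432

432


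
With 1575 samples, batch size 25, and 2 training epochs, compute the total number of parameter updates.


Iterations per epoch = 1575 / 25 = 63
Total updates = iterations_per_epoch * epochs
= 63 * 2
= 126

126


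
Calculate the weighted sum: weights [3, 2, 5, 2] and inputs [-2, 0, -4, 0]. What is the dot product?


Element-wise products:
3 * -2 = -6
2 * 0 = 0
5 * -4 = -20
2 * 0 = 0
Sum = -6 + 0 + -20 + 0
= -26

-26


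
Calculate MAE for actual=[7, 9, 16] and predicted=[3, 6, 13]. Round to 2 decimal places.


Absolute errors: [4, 3, 3]
Sum of absolute errors = 10
MAE = 10 / 3 = 3.33

3.33


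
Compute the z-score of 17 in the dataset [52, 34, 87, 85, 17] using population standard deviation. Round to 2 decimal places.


Mean = (52 + 34 + 87 + 85 + 17) / 5 = 55.0
Variance = sum((x_i - mean)^2) / n = 763.6
Std = sqrt(763.6) = 27.6333
Z = (x - mean) / std
= (17 - 55.0) / 27.6333
= -38.0 / 27.6333
= -1.38

-1.38


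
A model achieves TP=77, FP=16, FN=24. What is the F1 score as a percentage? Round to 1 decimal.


Precision = TP / (TP + FP) = 77 / 93 = 0.828
Recall = TP / (TP + FN) = 77 / 101 = 0.7624
F1 = 2 * P * R / (P + R)
= 2 * 0.828 * 0.7624 / (0.828 + 0.7624)
= 1.2624 / 1.5903
= 0.7938
As percentage: 79.4%

79.4


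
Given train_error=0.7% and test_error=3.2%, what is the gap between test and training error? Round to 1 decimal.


Generalization gap = test_error - train_error
= 3.2 - 0.7
= 2.5%
A moderate gap.

2.5


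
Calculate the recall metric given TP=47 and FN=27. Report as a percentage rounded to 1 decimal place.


Recall = TP / (TP + FN) * 100
= 47 / (47 + 27)
= 47 / 74
= 0.6351
= 63.5%

63.5


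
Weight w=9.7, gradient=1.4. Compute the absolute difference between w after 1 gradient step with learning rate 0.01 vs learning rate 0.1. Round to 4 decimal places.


With lr=0.01: w_new = 9.7 - 0.01 * 1.4 = 9.686
With lr=0.1: w_new = 9.7 - 0.1 * 1.4 = 9.56
Absolute difference = |9.686 - 9.56|
= 0.1260

0.1260


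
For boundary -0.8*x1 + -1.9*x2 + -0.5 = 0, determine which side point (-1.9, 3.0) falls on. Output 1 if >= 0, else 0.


Compute -0.8 * -1.9 + -1.9 * 3.0 + -0.5
= 1.52 + -5.7 + -0.5
= -4.68
Since -4.68 < 0, the point is on the negative side.

0


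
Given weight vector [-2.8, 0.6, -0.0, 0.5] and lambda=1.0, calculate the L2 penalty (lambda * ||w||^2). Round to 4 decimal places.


Squaring each weight:
(-2.8)^2 = 7.84
0.6^2 = 0.36
(-0.0)^2 = 0.0
0.5^2 = 0.25
Sum of squares = 8.45
Penalty = 1.0 * 8.45 = 8.4500

8.4500


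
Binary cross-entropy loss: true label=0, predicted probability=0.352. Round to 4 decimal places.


For y=0: Loss = -log(1-p)
= -log(1 - 0.352)
= -log(0.648)
= -(-0.4339)
= 0.4339

0.4339


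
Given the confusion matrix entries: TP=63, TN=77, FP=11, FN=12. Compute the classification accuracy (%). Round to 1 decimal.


Accuracy = (TP + TN) / (TP + TN + FP + FN) * 100
= (63 + 77) / (63 + 77 + 11 + 12)
= 140 / 163
= 0.8589
= 85.9%

85.9


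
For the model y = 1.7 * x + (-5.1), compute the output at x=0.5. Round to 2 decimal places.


y = 1.7 * 0.5 + (-5.1)
= 0.85 + (-5.1)
= -4.25

-4.25


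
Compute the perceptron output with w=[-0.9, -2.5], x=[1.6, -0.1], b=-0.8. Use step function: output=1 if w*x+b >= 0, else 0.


z = w . x + b
= -0.9*1.6 + -2.5*-0.1 + -0.8
= -1.44 + 0.25 + -0.8
= -1.19 + -0.8
= -1.99
Since z = -1.99 < 0, output = 0

0


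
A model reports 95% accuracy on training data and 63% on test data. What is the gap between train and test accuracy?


Gap = train_accuracy - test_accuracy
= 95 - 63
= 32%
This large gap strongly indicates overfitting.

32


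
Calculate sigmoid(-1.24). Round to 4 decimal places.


sigmoid(z) = 1 / (1 + exp(-z))
exp(-(-1.24)) = exp(1.24) = 3.4556
1 + 3.4556 = 4.4556
1 / 4.4556 = 0.2244

0.2244


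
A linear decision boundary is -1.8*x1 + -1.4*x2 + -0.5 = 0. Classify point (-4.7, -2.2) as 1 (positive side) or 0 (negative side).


Compute -1.8 * -4.7 + -1.4 * -2.2 + -0.5
= 8.46 + 3.08 + -0.5
= 11.04
Since 11.04 >= 0, the point is on the positive side.

1


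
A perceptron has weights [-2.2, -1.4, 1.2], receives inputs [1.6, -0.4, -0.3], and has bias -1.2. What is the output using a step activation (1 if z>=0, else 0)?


z = w . x + b
= -2.2*1.6 + -1.4*-0.4 + 1.2*-0.3 + -1.2
= -3.52 + 0.56 + -0.36 + -1.2
= -3.32 + -1.2
= -4.52
Since z = -4.52 < 0, output = 0

0


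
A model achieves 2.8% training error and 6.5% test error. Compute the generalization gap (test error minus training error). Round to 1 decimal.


Generalization gap = test_error - train_error
= 6.5 - 2.8
= 3.7%
A moderate gap.

3.7


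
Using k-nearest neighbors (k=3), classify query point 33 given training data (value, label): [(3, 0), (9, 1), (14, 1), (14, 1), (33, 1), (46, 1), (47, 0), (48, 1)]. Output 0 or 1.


Distances from query 33:
Point 33 (class 1): distance = 0
Point 46 (class 1): distance = 13
Point 47 (class 0): distance = 14
K=3 nearest neighbors: classes = [1, 1, 0]
Votes for class 1: 2 / 3
Majority vote => class 1

1


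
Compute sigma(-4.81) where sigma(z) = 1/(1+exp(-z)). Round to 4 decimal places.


sigmoid(z) = 1 / (1 + exp(-z))
exp(-(-4.81)) = exp(4.81) = 122.7316
1 + 122.7316 = 123.7316
1 / 123.7316 = 0.0081

0.0081


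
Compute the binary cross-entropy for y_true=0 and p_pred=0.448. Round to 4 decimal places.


For y=0: Loss = -log(1-p)
= -log(1 - 0.448)
= -log(0.552)
= -(-0.5942)
= 0.5942

0.5942


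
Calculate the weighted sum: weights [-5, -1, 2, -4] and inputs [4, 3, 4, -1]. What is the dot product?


Element-wise products:
-5 * 4 = -20
-1 * 3 = -3
2 * 4 = 8
-4 * -1 = 4
Sum = -20 + -3 + 8 + 4
= -11

-11


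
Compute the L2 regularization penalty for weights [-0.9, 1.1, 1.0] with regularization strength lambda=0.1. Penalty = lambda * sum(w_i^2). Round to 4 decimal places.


Squaring each weight:
(-0.9)^2 = 0.81
1.1^2 = 1.21
1.0^2 = 1.0
Sum of squares = 3.02
Penalty = 0.1 * 3.02 = 0.3020

0.3020


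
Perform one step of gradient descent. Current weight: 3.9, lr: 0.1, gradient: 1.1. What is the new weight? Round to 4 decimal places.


w_new = w_old - lr * gradient
= 3.9 - 0.1 * 1.1
= 3.9 - (0.11)
= 3.7900

3.7900


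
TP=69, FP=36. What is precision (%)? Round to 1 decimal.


Precision = TP / (TP + FP) * 100
= 69 / (69 + 36)
= 69 / 105
= 0.6571
= 65.7%

65.7


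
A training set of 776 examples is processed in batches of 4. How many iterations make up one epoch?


Iterations per epoch = dataset_size / batch_size
= 776 / 4
= 194

194


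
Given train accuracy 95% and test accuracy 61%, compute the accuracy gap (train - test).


Gap = train_accuracy - test_accuracy
= 95 - 61
= 34%
This large gap strongly indicates overfitting.

34


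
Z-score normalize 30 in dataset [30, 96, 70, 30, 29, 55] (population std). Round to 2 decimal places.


Mean = (30 + 96 + 70 + 30 + 29 + 55) / 6 = 51.6667
Variance = sum((x_i - mean)^2) / n = 627.5556
Std = sqrt(627.5556) = 25.0511
Z = (x - mean) / std
= (30 - 51.6667) / 25.0511
= -21.6667 / 25.0511
= -0.86

-0.86


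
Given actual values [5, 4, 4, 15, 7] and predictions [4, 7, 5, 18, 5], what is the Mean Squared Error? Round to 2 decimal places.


Differences: [1, -3, -1, -3, 2]
Squared errors: [1, 9, 1, 9, 4]
Sum of squared errors = 24
MSE = 24 / 5 = 4.80

4.80


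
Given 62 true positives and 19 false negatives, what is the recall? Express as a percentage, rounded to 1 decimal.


Recall = TP / (TP + FN) * 100
= 62 / (62 + 19)
= 62 / 81
= 0.7654
= 76.5%

76.5


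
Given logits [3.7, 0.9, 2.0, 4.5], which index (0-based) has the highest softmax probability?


Softmax is a monotonic transformation, so it preserves the argmax.
We need to find the index of the maximum logit.
Index 0: 3.7
Index 1: 0.9
Index 2: 2.0
Index 3: 4.5
Maximum logit = 4.5 at index 3

3


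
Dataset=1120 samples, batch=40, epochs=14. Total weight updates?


Iterations per epoch = 1120 / 40 = 28
Total updates = iterations_per_epoch * epochs
= 28 * 14
= 392

392
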